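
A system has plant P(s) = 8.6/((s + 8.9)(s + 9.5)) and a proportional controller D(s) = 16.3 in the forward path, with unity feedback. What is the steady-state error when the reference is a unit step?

The loop is type 0. Static position error constant K_pos = D(0)·P(0) = 16.3·0.1017 = 1.658.
Steady-state error to a unit step: e_ss = 1/(1+K_pos) = 1/2.658 = 0.376.

0.376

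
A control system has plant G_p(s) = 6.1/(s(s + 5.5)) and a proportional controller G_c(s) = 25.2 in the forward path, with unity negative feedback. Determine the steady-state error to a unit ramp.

The loop has one pole at the origin (type 1). Velocity error constant K_v = lim_{s→0} s·G_c(s)G_p(s) = 25.2·6.1/5.5 = 27.95.
Steady-state error to a unit ramp: e_ss = 1/K_v = 0.0358.

0.0358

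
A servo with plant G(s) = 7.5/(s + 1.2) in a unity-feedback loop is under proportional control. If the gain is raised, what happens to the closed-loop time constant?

decrease

The closed-loop bandwidth 1.2+K_p·7.5 grows with K_p, so τ shrinks.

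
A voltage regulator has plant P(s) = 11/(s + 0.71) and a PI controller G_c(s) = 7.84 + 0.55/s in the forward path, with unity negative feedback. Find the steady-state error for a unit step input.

The open loop G_c(s)P(s) has a pole at the origin (type 1), so the static position error constant is infinite and e_ss = 1/(1+∞) = 0.

0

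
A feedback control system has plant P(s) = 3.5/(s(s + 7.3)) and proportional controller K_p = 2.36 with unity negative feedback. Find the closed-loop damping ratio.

The closed-loop denominator is s(s+7.3) + 2.36·3.5 = s² + 7.3s + 8.26.
Matching s² + 2ζω_n s + ω_n²: ω_n = √8.26 = 2.874 rad/s and 2ζω_n = 7.3, so ζ = 7.3/(2·2.874) = 1.27.

ζ = 1.27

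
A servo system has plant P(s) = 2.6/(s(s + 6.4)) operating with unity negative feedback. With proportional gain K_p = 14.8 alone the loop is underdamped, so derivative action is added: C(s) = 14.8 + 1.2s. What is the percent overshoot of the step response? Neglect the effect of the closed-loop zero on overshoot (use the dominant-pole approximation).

Forward path: (14.8 + 1.2s)·2.6/(s(s+6.4)). The closed-loop characteristic equation is s² + (6.4 + 2.6·1.2)s + 2.6·14.8 = 0.
That is s² + 9.52s + 38.48 = 0, so ω_n = 6.203 rad/s and ζ = 9.52/(2·6.203) = 0.7673.
%OS = 100·exp(−πζ/√(1−ζ²)) = 2.33%.

2.33%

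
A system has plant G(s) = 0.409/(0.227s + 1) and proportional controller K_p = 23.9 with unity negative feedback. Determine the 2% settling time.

Closed loop: T(s) = K_p·G/(1+K_p·G) = 9.775/(0.227s + 1 + 9.775), with pole at s = −(1 + 9.775)/0.227 = −47.47.
τ = 1/47.47 = 0.02107 s, so 2% settling time ≈ 4τ = 0.0843 s.

T_s ≈ 0.0843 s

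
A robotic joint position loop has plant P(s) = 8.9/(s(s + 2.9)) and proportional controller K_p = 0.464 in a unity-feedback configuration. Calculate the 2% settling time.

T_s ≈ 2.76 s

The closed-loop denominator s² + 2.9s + 4.13 gives ω_n = √4.13 = 2.032 and ζ = 2.9/(2ω_n) = 0.7135.
2% settling time T_s ≈ 4/(ζω_n) = 4/1.45 = 2.76 s.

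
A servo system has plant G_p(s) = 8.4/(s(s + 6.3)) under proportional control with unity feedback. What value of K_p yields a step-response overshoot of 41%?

From %OS = 100·exp(−πζ/√(1−ζ²)) = 41%, ζ = −ln(0.41)/√(π²+ln²(0.41)) = 0.273.
Characteristic equation s² + 6.3s + 8.4K_p = 0 gives ζ = 6.3/(2√(8.4K_p)).
Setting ζ = 0.273: √(8.4K_p) = 6.3/(2·0.273) = 11.54, so K_p = 133.1/8.4 = 15.8.

K_p = 15.8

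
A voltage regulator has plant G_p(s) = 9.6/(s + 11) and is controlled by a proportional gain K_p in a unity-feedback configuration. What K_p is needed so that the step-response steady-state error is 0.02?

K_p = 56.1

Steady-state error for a unit step on this type-0 loop is 1/(1 + K_p·G_p(0)).
G_p(0) = 0.8727. Require 1/(1 + K_p·0.8727) = 0.02, so 1 + 0.8727·K_p = 50.
K_p = (50 − 1)/0.8727 = 56.1.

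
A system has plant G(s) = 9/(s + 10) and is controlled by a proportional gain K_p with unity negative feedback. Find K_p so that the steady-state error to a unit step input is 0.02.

The loop is type 0, so e_ss(step) = 1/(1 + K_pos) with K_pos = K_p·G(0).
G(0) = 0.9. Require 1/(1 + K_p·0.9) = 0.02, so 1 + 0.9·K_p = 50.
K_p = (50 − 1)/0.9 = 54.4.

K_p = 54.4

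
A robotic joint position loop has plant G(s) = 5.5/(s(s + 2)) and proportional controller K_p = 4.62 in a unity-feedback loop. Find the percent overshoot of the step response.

52.9%

From 1 + K_pG(s) = 0: s² + 2s + 25.41 = 0 ⇒ ω_n = 5.041, ζ = 0.1984.
%OS = 100·exp(−πζ/√(1−ζ²)) = 100·exp(−π·0.1984/√0.9606) = 52.9%.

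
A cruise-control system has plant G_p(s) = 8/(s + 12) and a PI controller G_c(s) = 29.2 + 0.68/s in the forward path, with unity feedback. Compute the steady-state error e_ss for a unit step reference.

0

The open loop G_c(s)G_p(s) has a pole at the origin (type 1), so the static position error constant is infinite and e_ss = 1/(1+∞) = 0.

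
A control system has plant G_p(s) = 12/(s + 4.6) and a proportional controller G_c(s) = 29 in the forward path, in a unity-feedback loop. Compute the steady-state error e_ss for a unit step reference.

The loop is type 0. Static position error constant K_pos = G_c(0)·G_p(0) = 29·2.609 = 75.65.
Steady-state error to a unit step: e_ss = 1/(1+K_pos) = 1/76.65 = 0.013.

0.013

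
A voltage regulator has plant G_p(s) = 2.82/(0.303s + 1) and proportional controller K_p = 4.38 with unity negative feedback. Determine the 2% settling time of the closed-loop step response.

T_s ≈ 0.0908 s

Closed loop: T(s) = K_p·G_p/(1+K_p·G_p) = 12.35/(0.303s + 1 + 12.35), with pole at s = −(1 + 12.35)/0.303 = −44.06.
τ = 1/44.06 = 0.02269 s, so 2% settling time ≈ 4τ = 0.0908 s.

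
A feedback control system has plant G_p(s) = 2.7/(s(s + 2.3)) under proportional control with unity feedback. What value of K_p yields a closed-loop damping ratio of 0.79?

Closed-loop characteristic equation: s² + 2.3s + K_p·2.7 = 0.
So ω_n = √(2.7K_p) and 2ζω_n = 2.3, giving ζ = 2.3/(2√(2.7K_p)).
Setting ζ = 0.79: √(2.7K_p) = 2.3/(2·0.79) = 1.456, so K_p = 2.119/2.7 = 0.785.

K_p = 0.785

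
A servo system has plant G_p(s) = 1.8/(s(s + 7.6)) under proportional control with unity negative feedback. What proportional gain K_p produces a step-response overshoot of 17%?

K_p = 33.2

From %OS = 100·exp(−πζ/√(1−ζ²)) = 17%, ζ = −ln(0.17)/√(π²+ln²(0.17)) = 0.4913.
Characteristic equation s² + 7.6s + 1.8K_p = 0 gives ζ = 7.6/(2√(1.8K_p)).
Setting ζ = 0.4913: √(1.8K_p) = 7.6/(2·0.4913) = 7.735, so K_p = 59.83/1.8 = 33.2.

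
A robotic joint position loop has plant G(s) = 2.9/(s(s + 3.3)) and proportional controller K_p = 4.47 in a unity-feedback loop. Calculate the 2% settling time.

Closed-loop characteristic equation: s² + 3.3s + 12.96 = 0, so ω_n = 3.6 rad/s and ζ = 3.3/(2·3.6) = 0.4583.
2% settling time T_s ≈ 4/(ζω_n) = 4/1.65 = 2.42 s.

T_s ≈ 2.42 s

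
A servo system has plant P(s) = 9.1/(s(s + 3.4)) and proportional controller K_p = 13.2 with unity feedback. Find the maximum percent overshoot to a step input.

61.1%

Closed-loop characteristic equation: s² + 3.4s + 120.1 = 0, so ω_n = 10.96 rad/s and ζ = 3.4/(2·10.96) = 0.1551.
%OS = 100·exp(−πζ/√(1−ζ²)) = 100·exp(−π·0.1551/√0.9759) = 61.1%.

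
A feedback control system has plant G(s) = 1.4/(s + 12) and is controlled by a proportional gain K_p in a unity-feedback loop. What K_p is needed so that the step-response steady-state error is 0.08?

Steady-state error for a unit step on this type-0 loop is 1/(1 + K_p·G(0)).
G(0) = 0.1167. Require 1/(1 + K_p·0.1167) = 0.08, so 1 + 0.1167·K_p = 12.5.
K_p = (12.5 − 1)/0.1167 = 98.6.

K_p = 98.6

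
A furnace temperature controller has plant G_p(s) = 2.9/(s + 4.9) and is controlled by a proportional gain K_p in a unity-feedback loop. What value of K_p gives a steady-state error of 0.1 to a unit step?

K_p = 15.2

For a type-0 loop with proportional control, e_ss = 1/(1 + K_p·G_p(0)).
G_p(0) = 0.5918. Require 1/(1 + K_p·0.5918) = 0.1, so 1 + 0.5918·K_p = 10.
K_p = (10 − 1)/0.5918 = 15.2.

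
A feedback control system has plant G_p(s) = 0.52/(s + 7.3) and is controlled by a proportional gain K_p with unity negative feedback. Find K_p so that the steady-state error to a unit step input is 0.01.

Steady-state error for a unit step on this type-0 loop is 1/(1 + K_p·G_p(0)).
G_p(0) = 0.07123. Require 1/(1 + K_p·0.07123) = 0.01, so 1 + 0.07123·K_p = 100.
K_p = (100 − 1)/0.07123 = 1390.

K_p = 1390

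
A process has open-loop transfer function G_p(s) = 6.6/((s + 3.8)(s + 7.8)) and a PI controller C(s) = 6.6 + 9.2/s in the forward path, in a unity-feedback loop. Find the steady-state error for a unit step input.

The open loop C(s)G_p(s) has a pole at the origin (type 1), so the static position error constant is infinite and e_ss = 1/(1+∞) = 0.

0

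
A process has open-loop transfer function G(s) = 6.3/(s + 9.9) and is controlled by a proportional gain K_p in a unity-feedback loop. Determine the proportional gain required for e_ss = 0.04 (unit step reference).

K_p = 37.7

For a type-0 loop with proportional control, e_ss = 1/(1 + K_p·G(0)).
G(0) = 0.6364. Require 1/(1 + K_p·0.6364) = 0.04, so 1 + 0.6364·K_p = 25.
K_p = (25 − 1)/0.6364 = 37.7.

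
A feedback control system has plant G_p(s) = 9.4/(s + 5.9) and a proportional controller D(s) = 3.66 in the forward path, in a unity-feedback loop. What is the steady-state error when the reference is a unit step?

The loop is type 0. Static position error constant K_pos = D(0)·G_p(0) = 3.66·1.593 = 5.831.
Steady-state error to a unit step: e_ss = 1/(1+K_pos) = 1/6.831 = 0.146.

0.146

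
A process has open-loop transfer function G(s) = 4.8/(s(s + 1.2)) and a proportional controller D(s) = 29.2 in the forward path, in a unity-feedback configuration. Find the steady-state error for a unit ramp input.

0.00856

The loop has one pole at the origin (type 1). Velocity error constant K_v = lim_{s→0} s·D(s)G(s) = 29.2·4.8/1.2 = 116.8.
Steady-state error to a unit ramp: e_ss = 1/K_v = 0.00856.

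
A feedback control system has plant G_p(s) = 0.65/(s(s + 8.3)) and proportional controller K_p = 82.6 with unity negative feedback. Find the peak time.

Closed-loop characteristic equation: s² + 8.3s + 53.69 = 0, so ω_n = 7.327 rad/s and ζ = 8.3/(2·7.327) = 0.5664.
Damped frequency ω_d = ω_n√(1−ζ²) = 6.039 rad/s, so peak time T_p = π/ω_d = 0.52 s.

T_p = 0.52 s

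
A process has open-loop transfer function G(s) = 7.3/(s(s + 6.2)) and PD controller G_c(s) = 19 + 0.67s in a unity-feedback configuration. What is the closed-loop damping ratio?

ζ = 0.471

Forward path: (19 + 0.67s)·7.3/(s(s+6.2)). The closed-loop characteristic equation is s² + (6.2 + 7.3·0.67)s + 7.3·19 = 0.
That is s² + 11.09s + 138.7 = 0, so ω_n = 11.78 rad/s and ζ = 11.09/(2·11.78) = 0.4709.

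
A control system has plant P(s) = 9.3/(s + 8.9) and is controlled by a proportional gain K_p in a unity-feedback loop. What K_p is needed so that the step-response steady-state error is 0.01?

The loop is type 0, so e_ss(step) = 1/(1 + K_pos) with K_pos = K_p·P(0).
P(0) = 1.045. Require 1/(1 + K_p·1.045) = 0.01, so 1 + 1.045·K_p = 100.
K_p = (100 − 1)/1.045 = 94.7.

K_p = 94.7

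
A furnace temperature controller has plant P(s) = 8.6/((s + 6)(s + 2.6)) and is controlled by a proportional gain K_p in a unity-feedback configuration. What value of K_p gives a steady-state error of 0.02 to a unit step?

K_p = 88.9

Steady-state error for a unit step on this type-0 loop is 1/(1 + K_p·P(0)).
P(0) = 0.5513. Require 1/(1 + K_p·0.5513) = 0.02, so 1 + 0.5513·K_p = 50.
K_p = (50 − 1)/0.5513 = 88.9.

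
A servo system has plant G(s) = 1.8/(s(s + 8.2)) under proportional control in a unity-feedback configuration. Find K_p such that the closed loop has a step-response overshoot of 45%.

K_p = 154

From %OS = 100·exp(−πζ/√(1−ζ²)) = 45%, ζ = −ln(0.45)/√(π²+ln²(0.45)) = 0.2463.
Characteristic equation s² + 8.2s + 1.8K_p = 0 gives ζ = 8.2/(2√(1.8K_p)).
Setting ζ = 0.2463: √(1.8K_p) = 8.2/(2·0.2463) = 16.64, so K_p = 277/1.8 = 154.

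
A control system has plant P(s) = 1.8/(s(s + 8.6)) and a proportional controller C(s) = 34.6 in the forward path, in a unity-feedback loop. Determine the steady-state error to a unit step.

The open loop C(s)P(s) has a pole at the origin (type 1), so the static position error constant is infinite and e_ss = 1/(1+∞) = 0.

0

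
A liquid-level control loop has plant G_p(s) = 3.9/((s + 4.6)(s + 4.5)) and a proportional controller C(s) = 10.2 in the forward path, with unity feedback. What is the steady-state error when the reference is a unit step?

0.342

The loop is type 0. Static position error constant K_pos = C(0)·G_p(0) = 10.2·0.1884 = 1.922.
Steady-state error to a unit step: e_ss = 1/(1+K_pos) = 1/2.922 = 0.342.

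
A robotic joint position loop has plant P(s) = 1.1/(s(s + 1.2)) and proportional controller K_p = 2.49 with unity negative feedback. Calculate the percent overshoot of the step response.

29.5%

The closed-loop denominator s² + 1.2s + 2.739 gives ω_n = √2.739 = 1.655 and ζ = 1.2/(2ω_n) = 0.3625.
%OS = 100·exp(−πζ/√(1−ζ²)) = 100·exp(−π·0.3625/√0.8686) = 29.5%.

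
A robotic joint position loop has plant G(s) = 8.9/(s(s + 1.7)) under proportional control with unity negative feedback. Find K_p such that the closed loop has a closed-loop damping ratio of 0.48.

Closed-loop characteristic equation: s² + 1.7s + K_p·8.9 = 0.
So ω_n = √(8.9K_p) and 2ζω_n = 1.7, giving ζ = 1.7/(2√(8.9K_p)).
Setting ζ = 0.48: √(8.9K_p) = 1.7/(2·0.48) = 1.771, so K_p = 3.136/8.9 = 0.352.

K_p = 0.352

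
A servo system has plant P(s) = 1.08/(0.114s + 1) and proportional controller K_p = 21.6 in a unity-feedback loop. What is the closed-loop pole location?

s = -213.4

Closed loop: T(s) = K_p·P/(1+K_p·P) = 23.33/(0.114s + 1 + 23.33), with pole at s = −(1 + 23.33)/0.114 = −213.4.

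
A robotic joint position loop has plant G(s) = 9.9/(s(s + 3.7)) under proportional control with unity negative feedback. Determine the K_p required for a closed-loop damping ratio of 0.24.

Closed-loop characteristic equation: s² + 3.7s + K_p·9.9 = 0.
So ω_n = √(9.9K_p) and 2ζω_n = 3.7, giving ζ = 3.7/(2√(9.9K_p)).
Setting ζ = 0.24: √(9.9K_p) = 3.7/(2·0.24) = 7.708, so K_p = 59.42/9.9 = 6.

K_p = 6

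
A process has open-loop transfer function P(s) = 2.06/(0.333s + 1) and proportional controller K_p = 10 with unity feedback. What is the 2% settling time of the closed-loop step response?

T_s ≈ 0.0617 s

Closed loop: T(s) = K_p·P/(1+K_p·P) = 20.6/(0.333s + 1 + 20.6), with pole at s = −(1 + 20.6)/0.333 = −64.86.
τ = 1/64.86 = 0.01542 s, so 2% settling time ≈ 4τ = 0.0617 s.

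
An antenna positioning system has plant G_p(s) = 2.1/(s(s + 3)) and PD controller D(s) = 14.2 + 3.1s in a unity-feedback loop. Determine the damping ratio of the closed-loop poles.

ζ = 0.871

Forward path: (14.2 + 3.1s)·2.1/(s(s+3)). The closed-loop characteristic equation is s² + (3 + 2.1·3.1)s + 2.1·14.2 = 0.
That is s² + 9.51s + 29.82 = 0, so ω_n = 5.461 rad/s and ζ = 9.51/(2·5.461) = 0.8708.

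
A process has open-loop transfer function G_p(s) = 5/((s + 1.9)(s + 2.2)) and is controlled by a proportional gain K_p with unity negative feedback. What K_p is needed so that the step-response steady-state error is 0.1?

Steady-state error for a unit step on this type-0 loop is 1/(1 + K_p·G_p(0)).
G_p(0) = 1.196. Require 1/(1 + K_p·1.196) = 0.1, so 1 + 1.196·K_p = 10.
K_p = (10 − 1)/1.196 = 7.52.

K_p = 7.52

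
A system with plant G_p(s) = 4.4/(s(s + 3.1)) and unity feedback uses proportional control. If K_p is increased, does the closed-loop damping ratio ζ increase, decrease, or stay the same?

ζ = 3.1/(2√(4.4K_p)); increasing K_p raises the denominator, so ζ falls.

decrease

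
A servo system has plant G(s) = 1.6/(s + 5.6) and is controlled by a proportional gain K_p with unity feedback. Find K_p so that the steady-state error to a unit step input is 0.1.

K_p = 31.5

For a type-0 loop with proportional control, e_ss = 1/(1 + K_p·G(0)).
G(0) = 0.2857. Require 1/(1 + K_p·0.2857) = 0.1, so 1 + 0.2857·K_p = 10.
K_p = (10 − 1)/0.2857 = 31.5.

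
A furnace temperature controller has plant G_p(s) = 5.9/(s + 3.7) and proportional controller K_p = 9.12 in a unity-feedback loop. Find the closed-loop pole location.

s = -57.51

Closed-loop transfer function: T(s) = K_p·G_p(s)/(1 + K_p·G_p(s)) = 53.81/(s + 3.7 + 53.81) = 53.81/(s + 57.51).
The closed-loop pole is at s = −57.51.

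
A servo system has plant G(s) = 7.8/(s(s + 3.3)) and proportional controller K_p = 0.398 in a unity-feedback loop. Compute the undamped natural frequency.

The closed-loop denominator is s(s+3.3) + 0.398·7.8 = s² + 3.3s + 3.104.
Matching s² + 2ζω_n s + ω_n²: ω_n = √3.104 = 1.762 rad/s and 2ζω_n = 3.3, so ζ = 3.3/(2·1.762) = 0.936.

ω_n = 1.76 rad/s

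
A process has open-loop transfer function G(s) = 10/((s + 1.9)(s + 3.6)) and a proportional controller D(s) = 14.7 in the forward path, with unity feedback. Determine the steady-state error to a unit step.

0.0445

The loop is type 0. Static position error constant K_pos = D(0)·G(0) = 14.7·1.462 = 21.49.
Steady-state error to a unit step: e_ss = 1/(1+K_pos) = 1/22.49 = 0.0445.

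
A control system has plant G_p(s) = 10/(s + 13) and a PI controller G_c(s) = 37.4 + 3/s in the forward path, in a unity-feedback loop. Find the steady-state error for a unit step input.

The open loop G_c(s)G_p(s) has a pole at the origin (type 1), so the static position error constant is infinite and e_ss = 1/(1+∞) = 0.

0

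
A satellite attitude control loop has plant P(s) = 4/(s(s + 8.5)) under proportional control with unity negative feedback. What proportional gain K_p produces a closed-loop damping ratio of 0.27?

Closed-loop characteristic equation: s² + 8.5s + K_p·4 = 0.
So ω_n = √(4K_p) and 2ζω_n = 8.5, giving ζ = 8.5/(2√(4K_p)).
Setting ζ = 0.27: √(4K_p) = 8.5/(2·0.27) = 15.74, so K_p = 247.8/4 = 61.9.

K_p = 61.9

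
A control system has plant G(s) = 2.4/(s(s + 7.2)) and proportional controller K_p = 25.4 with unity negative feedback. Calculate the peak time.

T_p = 0.453 s

From 1 + K_pG(s) = 0: s² + 7.2s + 60.96 = 0 ⇒ ω_n = 7.808, ζ = 0.4611.
Damped frequency ω_d = ω_n√(1−ζ²) = 6.928 rad/s, so peak time T_p = π/ω_d = 0.453 s.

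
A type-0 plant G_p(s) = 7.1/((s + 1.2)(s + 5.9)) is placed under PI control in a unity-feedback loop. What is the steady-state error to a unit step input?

The PI controller's integrator makes the forward path type 1, so e_ss to a step is zero.

0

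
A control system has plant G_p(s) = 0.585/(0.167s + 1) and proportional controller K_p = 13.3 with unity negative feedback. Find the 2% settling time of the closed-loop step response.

T_s ≈ 0.0761 s

Closed loop: T(s) = K_p·G_p/(1+K_p·G_p) = 7.78/(0.167s + 1 + 7.78), with pole at s = −(1 + 7.78)/0.167 = −52.58.
τ = 1/52.58 = 0.01902 s, so 2% settling time ≈ 4τ = 0.0761 s.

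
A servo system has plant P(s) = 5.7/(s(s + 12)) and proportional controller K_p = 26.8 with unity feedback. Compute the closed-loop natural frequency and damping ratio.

The closed-loop denominator is s(s+12) + 26.8·5.7 = s² + 12s + 152.8.
So ω_n² = 152.8 ⇒ ω_n = 12.36 rad/s, and ζ = 12/(2ω_n) = 0.485.

ω_n = 12.4 rad/s, ζ = 0.485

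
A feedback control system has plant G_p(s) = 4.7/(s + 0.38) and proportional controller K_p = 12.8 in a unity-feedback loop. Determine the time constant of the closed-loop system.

Closed-loop transfer function: T(s) = K_p·G_p(s)/(1 + K_p·G_p(s)) = 60.16/(s + 0.38 + 60.16) = 60.16/(s + 60.54).
Time constant τ = 1/60.54 = 0.0165 s.

τ = 0.0165 s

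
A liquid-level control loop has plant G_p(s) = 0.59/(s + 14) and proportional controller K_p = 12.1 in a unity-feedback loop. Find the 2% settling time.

Closed-loop transfer function: T(s) = K_p·G_p(s)/(1 + K_p·G_p(s)) = 7.139/(s + 14 + 7.139) = 7.139/(s + 21.14).
Time constant τ = 1/21.14 = 0.04731 s, so the 2% settling time is about 4τ = 0.189 s.

T_s ≈ 0.189 s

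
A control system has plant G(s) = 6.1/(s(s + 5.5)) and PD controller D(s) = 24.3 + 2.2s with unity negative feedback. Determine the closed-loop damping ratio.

Forward path: (24.3 + 2.2s)·6.1/(s(s+5.5)). The closed-loop characteristic equation is s² + (5.5 + 6.1·2.2)s + 6.1·24.3 = 0.
That is s² + 18.92s + 148.2 = 0, so ω_n = 12.17 rad/s and ζ = 18.92/(2·12.17) = 0.777.

ζ = 0.777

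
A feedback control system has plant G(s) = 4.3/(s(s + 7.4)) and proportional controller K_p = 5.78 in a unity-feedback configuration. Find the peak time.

The closed-loop denominator s² + 7.4s + 24.85 gives ω_n = √24.85 = 4.985 and ζ = 7.4/(2ω_n) = 0.7422.
Damped frequency ω_d = ω_n√(1−ζ²) = 3.341 rad/s, so peak time T_p = π/ω_d = 0.94 s.

T_p = 0.94 s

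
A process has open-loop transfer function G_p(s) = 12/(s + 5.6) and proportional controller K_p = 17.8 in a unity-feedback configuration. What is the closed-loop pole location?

Closed-loop transfer function: T(s) = K_p·G_p(s)/(1 + K_p·G_p(s)) = 213.6/(s + 5.6 + 213.6) = 213.6/(s + 219.2).
The closed-loop pole is at s = −219.2.

s = -219.2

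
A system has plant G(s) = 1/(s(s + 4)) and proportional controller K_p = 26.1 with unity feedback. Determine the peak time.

T_p = 0.668 s

From 1 + K_pG(s) = 0: s² + 4s + 26.1 = 0 ⇒ ω_n = 5.109, ζ = 0.3915.
Damped frequency ω_d = ω_n√(1−ζ²) = 4.701 rad/s, so peak time T_p = π/ω_d = 0.668 s.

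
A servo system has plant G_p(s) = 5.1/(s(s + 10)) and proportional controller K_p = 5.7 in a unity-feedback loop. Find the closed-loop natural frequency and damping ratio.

ω_n = 5.39 rad/s, ζ = 0.927

The closed-loop denominator is s(s+10) + 5.7·5.1 = s² + 10s + 29.07.
So ω_n² = 29.07 ⇒ ω_n = 5.392 rad/s, and ζ = 10/(2ω_n) = 0.927.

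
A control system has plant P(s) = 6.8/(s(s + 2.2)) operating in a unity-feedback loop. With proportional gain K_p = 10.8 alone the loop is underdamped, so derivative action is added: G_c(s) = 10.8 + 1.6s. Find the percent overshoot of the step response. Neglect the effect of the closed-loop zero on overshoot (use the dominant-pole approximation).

2.45%

Forward path: (10.8 + 1.6s)·6.8/(s(s+2.2)). The closed-loop characteristic equation is s² + (2.2 + 6.8·1.6)s + 6.8·10.8 = 0.
That is s² + 13.08s + 73.44 = 0, so ω_n = 8.57 rad/s and ζ = 13.08/(2·8.57) = 0.7632.
%OS = 100·exp(−πζ/√(1−ζ²)) = 2.45%.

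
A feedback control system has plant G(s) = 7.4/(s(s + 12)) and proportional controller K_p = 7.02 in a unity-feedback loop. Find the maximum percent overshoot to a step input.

0.891%

Closed-loop characteristic equation: s² + 12s + 51.95 = 0, so ω_n = 7.207 rad/s and ζ = 12/(2·7.207) = 0.8325.
%OS = 100·exp(−πζ/√(1−ζ²)) = 100·exp(−π·0.8325/√0.307) = 0.891%.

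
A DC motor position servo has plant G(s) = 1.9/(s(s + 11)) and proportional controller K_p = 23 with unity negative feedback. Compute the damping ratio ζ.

ζ = 0.832

With unity feedback the closed-loop characteristic equation is s² + 11s + 23·1.9 = s² + 11s + 43.7 = 0.
Matching s² + 2ζω_n s + ω_n²: ω_n = √43.7 = 6.611 rad/s and 2ζω_n = 11, so ζ = 11/(2·6.611) = 0.832.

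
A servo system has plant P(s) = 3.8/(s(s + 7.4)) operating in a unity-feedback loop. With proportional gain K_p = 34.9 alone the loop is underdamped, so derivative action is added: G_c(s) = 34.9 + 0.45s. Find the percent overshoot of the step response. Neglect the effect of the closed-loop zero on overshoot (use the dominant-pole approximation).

25.8%

Forward path: (34.9 + 0.45s)·3.8/(s(s+7.4)). The closed-loop characteristic equation is s² + (7.4 + 3.8·0.45)s + 3.8·34.9 = 0.
That is s² + 9.11s + 132.6 = 0, so ω_n = 11.52 rad/s and ζ = 9.11/(2·11.52) = 0.3955.
%OS = 100·exp(−πζ/√(1−ζ²)) = 25.8%.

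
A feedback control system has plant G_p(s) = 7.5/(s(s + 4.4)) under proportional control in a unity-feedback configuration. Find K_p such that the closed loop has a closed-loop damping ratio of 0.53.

Closed-loop characteristic equation: s² + 4.4s + K_p·7.5 = 0.
So ω_n = √(7.5K_p) and 2ζω_n = 4.4, giving ζ = 4.4/(2√(7.5K_p)).
Setting ζ = 0.53: √(7.5K_p) = 4.4/(2·0.53) = 4.151, so K_p = 17.23/7.5 = 2.3.

K_p = 2.3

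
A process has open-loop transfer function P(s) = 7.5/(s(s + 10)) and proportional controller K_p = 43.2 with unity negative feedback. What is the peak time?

Closed-loop characteristic equation: s² + 10s + 324 = 0, so ω_n = 18 rad/s and ζ = 10/(2·18) = 0.2778.
Damped frequency ω_d = ω_n√(1−ζ²) = 17.29 rad/s, so peak time T_p = π/ω_d = 0.182 s.

T_p = 0.182 s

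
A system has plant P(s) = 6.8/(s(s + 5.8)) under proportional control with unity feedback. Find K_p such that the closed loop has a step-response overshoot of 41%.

From %OS = 100·exp(−πζ/√(1−ζ²)) = 41%, ζ = −ln(0.41)/√(π²+ln²(0.41)) = 0.273.
Characteristic equation s² + 5.8s + 6.8K_p = 0 gives ζ = 5.8/(2√(6.8K_p)).
Setting ζ = 0.273: √(6.8K_p) = 5.8/(2·0.273) = 10.62, so K_p = 112.8/6.8 = 16.6.

K_p = 16.6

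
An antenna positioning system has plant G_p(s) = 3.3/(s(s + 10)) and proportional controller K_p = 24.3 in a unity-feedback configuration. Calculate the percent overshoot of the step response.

Closed-loop characteristic equation: s² + 10s + 80.19 = 0, so ω_n = 8.955 rad/s and ζ = 10/(2·8.955) = 0.5584.
%OS = 100·exp(−πζ/√(1−ζ²)) = 100·exp(−π·0.5584/√0.6882) = 12.1%.

12.1%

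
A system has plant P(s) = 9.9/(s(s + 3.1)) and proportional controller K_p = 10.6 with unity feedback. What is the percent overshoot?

61.8%

Closed-loop characteristic equation: s² + 3.1s + 104.9 = 0, so ω_n = 10.24 rad/s and ζ = 3.1/(2·10.24) = 0.1513.
%OS = 100·exp(−πζ/√(1−ζ²)) = 100·exp(−π·0.1513/√0.9771) = 61.8%.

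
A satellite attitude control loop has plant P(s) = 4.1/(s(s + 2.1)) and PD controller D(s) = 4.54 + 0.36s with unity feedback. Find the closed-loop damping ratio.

Forward path: (4.54 + 0.36s)·4.1/(s(s+2.1)). The closed-loop characteristic equation is s² + (2.1 + 4.1·0.36)s + 4.1·4.54 = 0.
That is s² + 3.576s + 18.61 = 0, so ω_n = 4.314 rad/s and ζ = 3.576/(2·4.314) = 0.4144.

ζ = 0.414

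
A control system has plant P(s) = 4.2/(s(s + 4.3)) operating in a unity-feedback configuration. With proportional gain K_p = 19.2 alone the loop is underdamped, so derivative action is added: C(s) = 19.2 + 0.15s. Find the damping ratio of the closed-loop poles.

Forward path: (19.2 + 0.15s)·4.2/(s(s+4.3)). The closed-loop characteristic equation is s² + (4.3 + 4.2·0.15)s + 4.2·19.2 = 0.
That is s² + 4.93s + 80.64 = 0, so ω_n = 8.98 rad/s and ζ = 4.93/(2·8.98) = 0.2745.

ζ = 0.274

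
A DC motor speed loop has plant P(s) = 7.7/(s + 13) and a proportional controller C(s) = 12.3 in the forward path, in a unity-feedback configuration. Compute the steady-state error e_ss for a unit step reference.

The loop is type 0. Static position error constant K_pos = C(0)·P(0) = 12.3·0.5923 = 7.285.
Steady-state error to a unit step: e_ss = 1/(1+K_pos) = 1/8.285 = 0.121.

0.121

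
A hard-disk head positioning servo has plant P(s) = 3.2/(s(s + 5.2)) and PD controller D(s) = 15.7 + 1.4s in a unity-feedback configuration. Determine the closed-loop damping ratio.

ζ = 0.683

Forward path: (15.7 + 1.4s)·3.2/(s(s+5.2)). The closed-loop characteristic equation is s² + (5.2 + 3.2·1.4)s + 3.2·15.7 = 0.
That is s² + 9.68s + 50.24 = 0, so ω_n = 7.088 rad/s and ζ = 9.68/(2·7.088) = 0.6828.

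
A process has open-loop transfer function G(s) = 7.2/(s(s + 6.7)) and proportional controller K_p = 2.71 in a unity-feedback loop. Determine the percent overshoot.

2.59%

From 1 + K_pG(s) = 0: s² + 6.7s + 19.51 = 0 ⇒ ω_n = 4.417, ζ = 0.7584.
%OS = 100·exp(−πζ/√(1−ζ²)) = 100·exp(−π·0.7584/√0.4248) = 2.59%.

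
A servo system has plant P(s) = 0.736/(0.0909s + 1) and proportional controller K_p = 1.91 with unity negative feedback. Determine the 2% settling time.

Closed loop: T(s) = K_p·P/(1+K_p·P) = 1.406/(0.0909s + 1 + 1.406), with pole at s = −(1 + 1.406)/0.0909 = −26.47.
τ = 1/26.47 = 0.03778 s, so 2% settling time ≈ 4τ = 0.151 s.

T_s ≈ 0.151 s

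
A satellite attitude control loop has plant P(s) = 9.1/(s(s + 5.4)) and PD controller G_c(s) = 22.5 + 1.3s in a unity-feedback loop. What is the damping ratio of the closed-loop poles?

ζ = 0.602

Forward path: (22.5 + 1.3s)·9.1/(s(s+5.4)). The closed-loop characteristic equation is s² + (5.4 + 9.1·1.3)s + 9.1·22.5 = 0.
That is s² + 17.23s + 204.8 = 0, so ω_n = 14.31 rad/s and ζ = 17.23/(2·14.31) = 0.6021.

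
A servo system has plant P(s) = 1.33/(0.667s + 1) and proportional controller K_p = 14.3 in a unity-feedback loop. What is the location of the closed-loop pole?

s = -30.01

Closed loop: T(s) = K_p·P/(1+K_p·P) = 19.02/(0.667s + 1 + 19.02), with pole at s = −(1 + 19.02)/0.667 = −30.01.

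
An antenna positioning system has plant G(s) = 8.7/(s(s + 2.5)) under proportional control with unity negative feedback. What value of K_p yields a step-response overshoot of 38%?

From %OS = 100·exp(−πζ/√(1−ζ²)) = 38%, ζ = −ln(0.38)/√(π²+ln²(0.38)) = 0.2943.
Characteristic equation s² + 2.5s + 8.7K_p = 0 gives ζ = 2.5/(2√(8.7K_p)).
Setting ζ = 0.2943: √(8.7K_p) = 2.5/(2·0.2943) = 4.247, so K_p = 18.03/8.7 = 2.07.

K_p = 2.07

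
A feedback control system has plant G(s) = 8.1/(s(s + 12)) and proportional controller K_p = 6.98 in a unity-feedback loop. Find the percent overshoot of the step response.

1.56%

The closed-loop denominator s² + 12s + 56.54 gives ω_n = √56.54 = 7.519 and ζ = 12/(2ω_n) = 0.798.
%OS = 100·exp(−πζ/√(1−ζ²)) = 100·exp(−π·0.798/√0.3633) = 1.56%.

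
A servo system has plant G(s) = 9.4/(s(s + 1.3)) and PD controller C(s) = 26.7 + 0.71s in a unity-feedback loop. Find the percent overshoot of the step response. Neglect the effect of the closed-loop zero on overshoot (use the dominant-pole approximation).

Forward path: (26.7 + 0.71s)·9.4/(s(s+1.3)). The closed-loop characteristic equation is s² + (1.3 + 9.4·0.71)s + 9.4·26.7 = 0.
That is s² + 7.974s + 251 = 0, so ω_n = 15.84 rad/s and ζ = 7.974/(2·15.84) = 0.2517.
%OS = 100·exp(−πζ/√(1−ζ²)) = 44.2%.

44.2%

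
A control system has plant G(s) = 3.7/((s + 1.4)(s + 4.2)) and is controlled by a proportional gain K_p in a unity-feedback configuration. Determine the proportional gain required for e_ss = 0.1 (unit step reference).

Steady-state error for a unit step on this type-0 loop is 1/(1 + K_p·G(0)).
G(0) = 0.6293. Require 1/(1 + K_p·0.6293) = 0.1, so 1 + 0.6293·K_p = 10.
K_p = (10 − 1)/0.6293 = 14.3.

K_p = 14.3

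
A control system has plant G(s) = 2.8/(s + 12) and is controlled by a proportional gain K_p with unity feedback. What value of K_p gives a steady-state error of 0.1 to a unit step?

Steady-state error for a unit step on this type-0 loop is 1/(1 + K_p·G(0)).
G(0) = 0.2333. Require 1/(1 + K_p·0.2333) = 0.1, so 1 + 0.2333·K_p = 10.
K_p = (10 − 1)/0.2333 = 38.6.

K_p = 38.6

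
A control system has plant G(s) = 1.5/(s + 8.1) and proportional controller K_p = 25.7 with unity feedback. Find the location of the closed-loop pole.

s = -46.65

Closed-loop transfer function: T(s) = K_p·G(s)/(1 + K_p·G(s)) = 38.55/(s + 8.1 + 38.55) = 38.55/(s + 46.65).
The closed-loop pole is at s = −46.65.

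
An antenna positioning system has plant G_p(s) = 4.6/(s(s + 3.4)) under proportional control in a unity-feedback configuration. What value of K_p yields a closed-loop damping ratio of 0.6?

K_p = 1.75

Closed-loop characteristic equation: s² + 3.4s + K_p·4.6 = 0.
So ω_n = √(4.6K_p) and 2ζω_n = 3.4, giving ζ = 3.4/(2√(4.6K_p)).
Setting ζ = 0.6: √(4.6K_p) = 3.4/(2·0.6) = 2.833, so K_p = 8.028/4.6 = 1.75.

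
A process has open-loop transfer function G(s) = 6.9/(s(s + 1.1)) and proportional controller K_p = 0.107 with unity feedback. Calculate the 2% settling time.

T_s ≈ 7.27 s

Closed-loop characteristic equation: s² + 1.1s + 0.7383 = 0, so ω_n = 0.8592 rad/s and ζ = 1.1/(2·0.8592) = 0.6401.
2% settling time T_s ≈ 4/(ζω_n) = 4/0.55 = 7.27 s.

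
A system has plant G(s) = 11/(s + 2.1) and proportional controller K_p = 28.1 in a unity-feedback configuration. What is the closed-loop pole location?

s = -311.2

Closed-loop transfer function: T(s) = K_p·G(s)/(1 + K_p·G(s)) = 309.1/(s + 2.1 + 309.1) = 309.1/(s + 311.2).
The closed-loop pole is at s = −311.2.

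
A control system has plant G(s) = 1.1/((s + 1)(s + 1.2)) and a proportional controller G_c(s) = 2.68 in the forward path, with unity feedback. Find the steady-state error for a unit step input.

0.289

The loop is type 0. Static position error constant K_pos = G_c(0)·G(0) = 2.68·0.9167 = 2.457.
Steady-state error to a unit step: e_ss = 1/(1+K_pos) = 1/3.457 = 0.289.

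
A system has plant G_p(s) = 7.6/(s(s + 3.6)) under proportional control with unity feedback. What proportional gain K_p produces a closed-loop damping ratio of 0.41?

K_p = 2.54

Closed-loop characteristic equation: s² + 3.6s + K_p·7.6 = 0.
So ω_n = √(7.6K_p) and 2ζω_n = 3.6, giving ζ = 3.6/(2√(7.6K_p)).
Setting ζ = 0.41: √(7.6K_p) = 3.6/(2·0.41) = 4.39, so K_p = 19.27/7.6 = 2.54.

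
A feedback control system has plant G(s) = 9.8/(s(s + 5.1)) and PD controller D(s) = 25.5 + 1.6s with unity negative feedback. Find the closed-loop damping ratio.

Forward path: (25.5 + 1.6s)·9.8/(s(s+5.1)). The closed-loop characteristic equation is s² + (5.1 + 9.8·1.6)s + 9.8·25.5 = 0.
That is s² + 20.78s + 249.9 = 0, so ω_n = 15.81 rad/s and ζ = 20.78/(2·15.81) = 0.6573.

ζ = 0.657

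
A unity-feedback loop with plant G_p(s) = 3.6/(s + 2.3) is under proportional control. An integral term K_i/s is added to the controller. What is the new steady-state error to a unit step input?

0

The integrator makes K_pos = lim_{s→0} C(s)G(s) infinite, so e_ss = 1/(1+K_pos) = 0.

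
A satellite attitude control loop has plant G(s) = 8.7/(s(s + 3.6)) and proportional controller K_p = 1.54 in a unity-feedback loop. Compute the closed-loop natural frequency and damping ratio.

With unity feedback the closed-loop characteristic equation is s² + 3.6s + 1.54·8.7 = s² + 3.6s + 13.4 = 0.
So ω_n² = 13.4 ⇒ ω_n = 3.66 rad/s, and ζ = 3.6/(2ω_n) = 0.492.

ω_n = 3.66 rad/s, ζ = 0.492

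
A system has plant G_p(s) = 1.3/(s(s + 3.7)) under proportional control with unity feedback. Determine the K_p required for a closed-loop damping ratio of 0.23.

Closed-loop characteristic equation: s² + 3.7s + K_p·1.3 = 0.
So ω_n = √(1.3K_p) and 2ζω_n = 3.7, giving ζ = 3.7/(2√(1.3K_p)).
Setting ζ = 0.23: √(1.3K_p) = 3.7/(2·0.23) = 8.043, so K_p = 64.7/1.3 = 49.8.

K_p = 49.8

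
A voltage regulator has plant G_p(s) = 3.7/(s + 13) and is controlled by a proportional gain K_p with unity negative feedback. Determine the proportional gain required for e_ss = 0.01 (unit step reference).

Steady-state error for a unit step on this type-0 loop is 1/(1 + K_p·G_p(0)).
G_p(0) = 0.2846. Require 1/(1 + K_p·0.2846) = 0.01, so 1 + 0.2846·K_p = 100.
K_p = (100 − 1)/0.2846 = 348.

K_p = 348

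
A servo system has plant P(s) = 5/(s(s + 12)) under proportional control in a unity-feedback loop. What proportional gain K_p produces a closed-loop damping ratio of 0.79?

Closed-loop characteristic equation: s² + 12s + K_p·5 = 0.
So ω_n = √(5K_p) and 2ζω_n = 12, giving ζ = 12/(2√(5K_p)).
Setting ζ = 0.79: √(5K_p) = 12/(2·0.79) = 7.595, so K_p = 57.68/5 = 11.5.

K_p = 11.5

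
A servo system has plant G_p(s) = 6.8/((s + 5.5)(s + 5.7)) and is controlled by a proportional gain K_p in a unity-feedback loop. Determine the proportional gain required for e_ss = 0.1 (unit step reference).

K_p = 41.5

For a type-0 loop with proportional control, e_ss = 1/(1 + K_p·G_p(0)).
G_p(0) = 0.2169. Require 1/(1 + K_p·0.2169) = 0.1, so 1 + 0.2169·K_p = 10.
K_p = (10 − 1)/0.2169 = 41.5.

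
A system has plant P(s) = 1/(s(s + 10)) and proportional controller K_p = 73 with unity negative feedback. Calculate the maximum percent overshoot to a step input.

From 1 + K_pP(s) = 0: s² + 10s + 73 = 0 ⇒ ω_n = 8.544, ζ = 0.5852.
%OS = 100·exp(−πζ/√(1−ζ²)) = 100·exp(−π·0.5852/√0.6575) = 10.4%.

10.4%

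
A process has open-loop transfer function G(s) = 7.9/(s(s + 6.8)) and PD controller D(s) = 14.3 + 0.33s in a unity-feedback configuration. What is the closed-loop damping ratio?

ζ = 0.443

Forward path: (14.3 + 0.33s)·7.9/(s(s+6.8)). The closed-loop characteristic equation is s² + (6.8 + 7.9·0.33)s + 7.9·14.3 = 0.
That is s² + 9.407s + 113 = 0, so ω_n = 10.63 rad/s and ζ = 9.407/(2·10.63) = 0.4425.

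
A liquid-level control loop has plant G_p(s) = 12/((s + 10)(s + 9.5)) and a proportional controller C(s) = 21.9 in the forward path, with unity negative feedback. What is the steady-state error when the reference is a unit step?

The loop is type 0. Static position error constant K_pos = C(0)·G_p(0) = 21.9·0.1263 = 2.766.
Steady-state error to a unit step: e_ss = 1/(1+K_pos) = 1/3.766 = 0.266.

0.266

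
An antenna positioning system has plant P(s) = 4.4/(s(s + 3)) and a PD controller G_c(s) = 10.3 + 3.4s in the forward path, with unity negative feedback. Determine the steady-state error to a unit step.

0

The open loop G_c(s)P(s) has a pole at the origin (type 1), so the static position error constant is infinite and e_ss = 1/(1+∞) = 0.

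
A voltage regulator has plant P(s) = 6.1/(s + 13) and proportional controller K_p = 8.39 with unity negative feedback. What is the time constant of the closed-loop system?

τ = 0.0156 s

Closed-loop transfer function: T(s) = K_p·P(s)/(1 + K_p·P(s)) = 51.18/(s + 13 + 51.18) = 51.18/(s + 64.18).
Time constant τ = 1/64.18 = 0.0156 s.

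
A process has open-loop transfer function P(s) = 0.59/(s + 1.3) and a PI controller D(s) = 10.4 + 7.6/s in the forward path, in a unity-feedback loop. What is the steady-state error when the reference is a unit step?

0

The open loop D(s)P(s) has a pole at the origin (type 1), so the static position error constant is infinite and e_ss = 1/(1+∞) = 0.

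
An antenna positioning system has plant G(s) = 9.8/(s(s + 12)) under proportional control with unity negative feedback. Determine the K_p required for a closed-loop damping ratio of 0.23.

Closed-loop characteristic equation: s² + 12s + K_p·9.8 = 0.
So ω_n = √(9.8K_p) and 2ζω_n = 12, giving ζ = 12/(2√(9.8K_p)).
Setting ζ = 0.23: √(9.8K_p) = 12/(2·0.23) = 26.09, so K_p = 680.5/9.8 = 69.4.

K_p = 69.4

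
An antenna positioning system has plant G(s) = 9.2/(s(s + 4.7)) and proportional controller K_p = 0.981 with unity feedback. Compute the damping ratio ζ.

ζ = 0.782

The closed-loop denominator is s(s+4.7) + 0.981·9.2 = s² + 4.7s + 9.025.
So ω_n² = 9.025 ⇒ ω_n = 3.004 rad/s, and ζ = 4.7/(2ω_n) = 0.782.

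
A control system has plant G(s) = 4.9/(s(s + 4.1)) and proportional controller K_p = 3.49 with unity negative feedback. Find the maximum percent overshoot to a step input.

The closed-loop denominator s² + 4.1s + 17.1 gives ω_n = √17.1 = 4.135 and ζ = 4.1/(2ω_n) = 0.4957.
%OS = 100·exp(−πζ/√(1−ζ²)) = 100·exp(−π·0.4957/√0.7543) = 16.6%.

16.6%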